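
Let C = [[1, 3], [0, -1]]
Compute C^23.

[[1, 3], [0, -1]]

C² = I (check: tr C = 0 and det C = -1), so C^23 = C since 23 is odd.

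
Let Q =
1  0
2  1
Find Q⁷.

Q = I + N where N = [[0, 0], [2, 0]] is strictly lower-triangular, so N² = 0.
(I + N)⁷ = I + 7·N = [[1, 0], [14, 1]].

[[1, 0], [14, 1]]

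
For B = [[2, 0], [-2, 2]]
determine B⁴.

B² = [[4, 0], [-8, 4]]
B³ = [[8, 0], [-24, 8]]
B⁴ = [[16, 0], [-64, 16]]

[[16, 0], [-64, 16]]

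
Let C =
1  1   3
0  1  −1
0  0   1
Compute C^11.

C = I + N where N = [[0, 1, 3], [0, 0, −1], [0, 0, 0]] is strictly upper-triangular, so N^3 = 0.
(I + N)^11 = I + 11·N + 55·N^2 = [[1, 11, −22], [0, 1, −11], [0, 0, 1]].

[[1, 11, −22], [0, 1, −11], [0, 0, 1]]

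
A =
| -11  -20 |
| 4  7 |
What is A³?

tr A = -4 and det A = 3, so the characteristic polynomial is λ² − (-4)λ + (3) with roots -1 and -3.
Eigenvectors give P = [[-2, 5], [1, -2]] with P⁻¹ = [[2, 5], [1, 2]], and A = P·diag(-1, -3)·P⁻¹.
Then A³ = P·diag(-1, -27)·P⁻¹ = [[2, -135], [-1, 54]] · [[2, 5], [1, 2]] = [[-131, -260], [52, 103]].

[[-131, -260], [52, 103]]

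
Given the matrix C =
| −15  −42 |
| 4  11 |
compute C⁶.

tr C = −4 and det C = 3, so the characteristic polynomial is λ² − (−4)λ + (3) with roots −1 and −3.
Eigenvectors give P = [[−3, 7], [1, −2]] with P⁻¹ = [[2, 7], [1, 3]], and C = P·diag(−1, −3)·P⁻¹.
Then C⁶ = P·diag(1, 729)·P⁻¹ = [[−3, 5103], [1, −1458]] · [[2, 7], [1, 3]] = [[5097, 15288], [−1456, −4367]].

[[5097, 15288], [−1456, −4367]]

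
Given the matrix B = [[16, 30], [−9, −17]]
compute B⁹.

tr B = −1 and det B = −2, so the characteristic polynomial is λ² − (−1)λ + (−2) with roots 1 and −2.
Eigenvectors give P = [[−2, −5], [1, 3]] with P⁻¹ = [[−3, −5], [1, 2]], and B = P·diag(1, −2)·P⁻¹.
Then B⁹ = P·diag(1, −512)·P⁻¹ = [[−2, 2560], [1, −1536]] · [[−3, −5], [1, 2]] = [[2566, 5130], [−1539, −3077]].

[[2566, 5130], [−1539, −3077]]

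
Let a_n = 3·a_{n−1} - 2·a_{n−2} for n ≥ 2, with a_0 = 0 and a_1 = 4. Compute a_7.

With companion matrix B = [[3, -2], [1, 0]], [a_n, a_{n−1}]ᵀ = B·[a_{n−1}, a_{n−2}]ᵀ, so [a_7, a_6]ᵀ = B⁶·[a_1, a_0]ᵀ.
B⁶ = [[127, -126], [63, -62]], giving [a_7, a_6]ᵀ = [[508], [252]].

508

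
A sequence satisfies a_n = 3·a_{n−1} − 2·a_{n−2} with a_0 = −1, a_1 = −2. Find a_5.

−32

With companion matrix T = [[3, −2], [1, 0]], [a_n, a_{n−1}]ᵀ = T·[a_{n−1}, a_{n−2}]ᵀ, so [a_5, a_4]ᵀ = T^4·[a_1, a_0]ᵀ.
T^4 = [[31, −30], [15, −14]], giving [a_5, a_4]ᵀ = [[−32], [−16]].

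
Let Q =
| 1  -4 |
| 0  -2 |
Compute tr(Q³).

-7

Q² = [[1, 4], [0, 4]]
Q³ = [[1, -12], [0, -8]]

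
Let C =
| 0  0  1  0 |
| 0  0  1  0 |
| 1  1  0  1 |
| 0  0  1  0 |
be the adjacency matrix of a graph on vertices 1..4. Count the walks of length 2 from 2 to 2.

The number of length-2 walks from vertex 2 to vertex 2 is entry (2,2) of C², where C is the adjacency matrix.
C² = [[1, 1, 0, 1], [1, 1, 0, 1], [0, 0, 3, 0], [1, 1, 0, 1]]

1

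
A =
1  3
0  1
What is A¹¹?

A = I + N where N = [[0, 3], [0, 0]] is strictly upper-triangular, so N² = 0.
(I + N)¹¹ = I + 11·N = [[1, 33], [0, 1]].

[[1, 33], [0, 1]]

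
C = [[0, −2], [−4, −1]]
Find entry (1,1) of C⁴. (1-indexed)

C² = [[8, 2], [4, 9]]
C³ = [[−8, −18], [−36, −17]]
C⁴ = [[72, 34], [68, 89]]

72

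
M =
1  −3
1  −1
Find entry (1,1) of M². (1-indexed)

−2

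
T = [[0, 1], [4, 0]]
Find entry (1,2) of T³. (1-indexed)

4

T² = [[4, 0], [0, 4]]
T³ = [[0, 4], [16, 0]]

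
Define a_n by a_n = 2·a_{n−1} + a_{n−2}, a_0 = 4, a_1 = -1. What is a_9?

With companion matrix T = [[2, 1], [1, 0]], [a_n, a_{n−1}]ᵀ = T·[a_{n−1}, a_{n−2}]ᵀ, so [a_9, a_8]ᵀ = T⁸·[a_1, a_0]ᵀ.
T⁸ = [[985, 408], [408, 169]], giving [a_9, a_8]ᵀ = [[647], [268]].

647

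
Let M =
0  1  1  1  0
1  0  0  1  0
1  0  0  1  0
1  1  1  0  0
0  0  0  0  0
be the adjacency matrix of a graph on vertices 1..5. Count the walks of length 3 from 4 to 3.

The number of length-3 walks from vertex 4 to vertex 3 is entry (4,3) of M³, where M is the adjacency matrix.
M² = [[3, 1, 1, 2, 0], [1, 2, 2, 1, 0], [1, 2, 2, 1, 0], [2, 1, 1, 3, 0], [0, 0, 0, 0, 0]]
M³ = [[4, 5, 5, 5, 0], [5, 2, 2, 5, 0], [5, 2, 2, 5, 0], [5, 5, 5, 4, 0], [0, 0, 0, 0, 0]]

5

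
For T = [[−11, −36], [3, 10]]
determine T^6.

tr T = −1 and det T = −2, so the characteristic polynomial is λ² − (−1)λ + (−2) with roots −2 and 1.
Eigenvectors give P = [[4, −3], [−1, 1]] with P⁻¹ = [[1, 3], [1, 4]], and T = P·diag(−2, 1)·P⁻¹.
Then T^6 = P·diag(64, 1)·P⁻¹ = [[256, −3], [−64, 1]] · [[1, 3], [1, 4]] = [[253, 756], [−63, −188]].

[[253, 756], [−63, −188]]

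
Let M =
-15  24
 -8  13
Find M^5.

[[-975, 1464], [-488, 733]]

tr M = -2 and det M = -3, so the characteristic polynomial is λ² − (-2)λ + (-3) with roots 1 and -3.
Eigenvectors give P = [[-3, 2], [-2, 1]] with P⁻¹ = [[1, -2], [2, -3]], and M = P·diag(1, -3)·P⁻¹.
Then M^5 = P·diag(1, -243)·P⁻¹ = [[-3, -486], [-2, -243]] · [[1, -2], [2, -3]] = [[-975, 1464], [-488, 733]].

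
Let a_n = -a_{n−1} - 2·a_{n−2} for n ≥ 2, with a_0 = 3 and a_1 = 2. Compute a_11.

With companion matrix T = [[-1, -2], [1, 0]], [a_n, a_{n−1}]ᵀ = T·[a_{n−1}, a_{n−2}]ᵀ, so [a_11, a_10]ᵀ = T^10·[a_1, a_0]ᵀ.
T^10 = [[23, -22], [11, 34]], giving [a_11, a_10]ᵀ = [[-20], [124]].

-20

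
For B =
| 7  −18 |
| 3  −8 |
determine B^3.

[[19, −54], [9, −26]]

tr B = −1 and det B = −2, so the characteristic polynomial is λ² − (−1)λ + (−2) with roots 1 and −2.
Eigenvectors give P = [[3, 2], [1, 1]] with P⁻¹ = [[1, −2], [−1, 3]], and B = P·diag(1, −2)·P⁻¹.
Then B^3 = P·diag(1, −8)·P⁻¹ = [[3, −16], [1, −8]] · [[1, −2], [−1, 3]] = [[19, −54], [9, −26]].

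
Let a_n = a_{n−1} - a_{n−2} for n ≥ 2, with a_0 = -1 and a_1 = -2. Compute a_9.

1

With companion matrix Q = [[1, -1], [1, 0]], [a_n, a_{n−1}]ᵀ = Q·[a_{n−1}, a_{n−2}]ᵀ, so [a_9, a_8]ᵀ = Q⁸·[a_1, a_0]ᵀ.
Q⁸ = [[0, -1], [1, -1]], giving [a_9, a_8]ᵀ = [[1], [-1]].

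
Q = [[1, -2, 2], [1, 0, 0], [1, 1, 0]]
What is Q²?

[[1, 0, 2], [1, -2, 2], [2, -2, 2]]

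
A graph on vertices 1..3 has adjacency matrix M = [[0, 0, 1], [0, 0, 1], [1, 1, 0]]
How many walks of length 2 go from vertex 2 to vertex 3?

The number of length-2 walks from vertex 2 to vertex 3 is entry (2,3) of M², where M is the adjacency matrix.
M² = [[1, 1, 0], [1, 1, 0], [0, 0, 2]]

0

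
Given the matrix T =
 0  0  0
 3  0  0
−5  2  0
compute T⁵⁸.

[[0, 0, 0], [0, 0, 0], [0, 0, 0]]

T is strictly triangular, hence nilpotent: T³ = 0, so T⁵⁸ = 0.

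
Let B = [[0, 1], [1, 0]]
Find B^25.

B² = I (check: tr B = 0 and det B = −1), so B^25 = B since 25 is odd.

[[0, 1], [1, 0]]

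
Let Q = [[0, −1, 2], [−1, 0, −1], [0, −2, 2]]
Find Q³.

Q² = [[1, −4, 5], [0, 3, −4], [2, −4, 6]]
Q³ = [[4, −11, 16], [−3, 8, −11], [4, −14, 20]]

[[4, −11, 16], [−3, 8, −11], [4, −14, 20]]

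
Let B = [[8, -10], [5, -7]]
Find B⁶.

[[1394, -1330], [665, -601]]

tr B = 1 and det B = -6, so the characteristic polynomial is λ² − (1)λ + (-6) with roots -2 and 3.
Eigenvectors give P = [[1, 2], [1, 1]] with P⁻¹ = [[-1, 2], [1, -1]], and B = P·diag(-2, 3)·P⁻¹.
Then B⁶ = P·diag(64, 729)·P⁻¹ = [[64, 1458], [64, 729]] · [[-1, 2], [1, -1]] = [[1394, -1330], [665, -601]].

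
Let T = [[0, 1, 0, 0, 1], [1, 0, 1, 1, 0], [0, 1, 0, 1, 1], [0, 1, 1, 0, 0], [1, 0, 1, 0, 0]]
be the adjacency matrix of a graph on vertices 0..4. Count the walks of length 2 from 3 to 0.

1

The number of length-2 walks from vertex 3 to vertex 0 is entry (3,0) of T^2, where T is the adjacency matrix.
T^2 = [[2, 0, 2, 1, 0], [0, 3, 1, 1, 2], [2, 1, 3, 1, 0], [1, 1, 1, 2, 1], [0, 2, 0, 1, 2]]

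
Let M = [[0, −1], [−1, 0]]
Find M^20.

M² = I (check: tr M = 0 and det M = −1), so M^20 = I since 20 is even.

[[1, 0], [0, 1]]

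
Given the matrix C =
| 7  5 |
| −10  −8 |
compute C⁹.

[[20707, 20195], [−40390, −39878]]

tr C = −1 and det C = −6, so the characteristic polynomial is λ² − (−1)λ + (−6) with roots −3 and 2.
Eigenvectors give P = [[−1, −1], [2, 1]] with P⁻¹ = [[1, 1], [−2, −1]], and C = P·diag(−3, 2)·P⁻¹.
Then C⁹ = P·diag(−19683, 512)·P⁻¹ = [[19683, −512], [−39366, 512]] · [[1, 1], [−2, −1]] = [[20707, 20195], [−40390, −39878]].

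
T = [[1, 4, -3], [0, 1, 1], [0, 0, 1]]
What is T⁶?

T = I + N where N = [[0, 4, -3], [0, 0, 1], [0, 0, 0]] is strictly upper-triangular, so N³ = 0.
(I + N)⁶ = I + 6·N + 15·N² = [[1, 24, 42], [0, 1, 6], [0, 0, 1]].

[[1, 24, 42], [0, 1, 6], [0, 0, 1]]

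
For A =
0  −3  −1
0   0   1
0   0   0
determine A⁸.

A is strictly triangular, hence nilpotent: A³ = 0, so A⁸ = 0.

[[0, 0, 0], [0, 0, 0], [0, 0, 0]]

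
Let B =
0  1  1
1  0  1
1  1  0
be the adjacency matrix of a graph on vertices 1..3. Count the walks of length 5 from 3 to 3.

The number of length-5 walks from vertex 3 to vertex 3 is entry (3,3) of B⁵, where B is the adjacency matrix.
B² = [[2, 1, 1], [1, 2, 1], [1, 1, 2]]
B³ = [[2, 3, 3], [3, 2, 3], [3, 3, 2]]
B⁴ = [[6, 5, 5], [5, 6, 5], [5, 5, 6]]
B⁵ = [[10, 11, 11], [11, 10, 11], [11, 11, 10]]

10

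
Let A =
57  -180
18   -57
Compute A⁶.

[[729, 0], [0, 729]]

tr A = 0 and det A = -9, so the characteristic polynomial is λ² − (0)λ + (-9) with roots 3 and -3.
Eigenvectors give P = [[10, 3], [3, 1]] with P⁻¹ = [[1, -3], [-3, 10]], and A = P·diag(3, -3)·P⁻¹.
Then A⁶ = P·diag(729, 729)·P⁻¹ = [[7290, 2187], [2187, 729]] · [[1, -3], [-3, 10]] = [[729, 0], [0, 729]].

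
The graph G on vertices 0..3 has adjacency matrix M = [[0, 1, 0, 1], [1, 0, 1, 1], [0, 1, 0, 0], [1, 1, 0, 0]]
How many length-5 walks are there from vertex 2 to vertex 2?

The number of length-5 walks from vertex 2 to vertex 2 is entry (2,2) of M⁵, where M is the adjacency matrix.
M² = [[2, 1, 1, 1], [1, 3, 0, 1], [1, 0, 1, 1], [1, 1, 1, 2]]
M³ = [[2, 4, 1, 3], [4, 2, 3, 4], [1, 3, 0, 1], [3, 4, 1, 2]]
M⁴ = [[7, 6, 4, 6], [6, 11, 2, 6], [4, 2, 3, 4], [6, 6, 4, 7]]
M⁵ = [[12, 17, 6, 13], [17, 14, 11, 17], [6, 11, 2, 6], [13, 17, 6, 12]]

2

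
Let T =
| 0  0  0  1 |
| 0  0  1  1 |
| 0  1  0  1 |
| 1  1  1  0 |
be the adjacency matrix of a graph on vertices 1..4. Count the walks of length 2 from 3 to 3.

The number of length-2 walks from vertex 3 to vertex 3 is entry (3,3) of T^2, where T is the adjacency matrix.
T^2 = [[1, 1, 1, 0], [1, 2, 1, 1], [1, 1, 2, 1], [0, 1, 1, 3]]

2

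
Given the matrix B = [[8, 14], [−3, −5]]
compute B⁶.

tr B = 3 and det B = 2, so the characteristic polynomial is λ² − (3)λ + (2) with roots 1 and 2.
Eigenvectors give P = [[−2, 7], [1, −3]] with P⁻¹ = [[3, 7], [1, 2]], and B = P·diag(1, 2)·P⁻¹.
Then B⁶ = P·diag(1, 64)·P⁻¹ = [[−2, 448], [1, −192]] · [[3, 7], [1, 2]] = [[442, 882], [−189, −377]].

[[442, 882], [−189, −377]]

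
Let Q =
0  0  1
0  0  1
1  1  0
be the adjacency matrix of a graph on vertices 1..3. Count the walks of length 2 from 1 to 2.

1

The number of length-2 walks from vertex 1 to vertex 2 is entry (1,2) of Q², where Q is the adjacency matrix.
Q² = [[1, 1, 0], [1, 1, 0], [0, 0, 2]]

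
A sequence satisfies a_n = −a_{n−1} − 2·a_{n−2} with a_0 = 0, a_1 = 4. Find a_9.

With companion matrix T = [[−1, −2], [1, 0]], [a_n, a_{n−1}]ᵀ = T·[a_{n−1}, a_{n−2}]ᵀ, so [a_9, a_8]ᵀ = T⁸·[a_1, a_0]ᵀ.
T⁸ = [[−17, −6], [3, −14]], giving [a_9, a_8]ᵀ = [[−68], [12]].

−68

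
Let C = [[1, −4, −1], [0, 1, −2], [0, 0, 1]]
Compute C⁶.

[[1, −24, 114], [0, 1, −12], [0, 0, 1]]

C = I + N where N = [[0, −4, −1], [0, 0, −2], [0, 0, 0]] is strictly upper-triangular, so N³ = 0.
(I + N)⁶ = I + 6·N + 15·N² = [[1, −24, 114], [0, 1, −12], [0, 0, 1]].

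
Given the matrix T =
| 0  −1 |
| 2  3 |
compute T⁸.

[[−254, −255], [510, 511]]

tr T = 3 and det T = 2, so the characteristic polynomial is λ² − (3)λ + (2) with roots 1 and 2.
Eigenvectors give P = [[1, −1], [−1, 2]] with P⁻¹ = [[2, 1], [1, 1]], and T = P·diag(1, 2)·P⁻¹.
Then T⁸ = P·diag(1, 256)·P⁻¹ = [[1, −256], [−1, 512]] · [[2, 1], [1, 1]] = [[−254, −255], [510, 511]].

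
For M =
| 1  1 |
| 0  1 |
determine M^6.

M = I + N where N = [[0, 1], [0, 0]] is strictly upper-triangular, so N^2 = 0.
(I + N)^6 = I + 6·N = [[1, 6], [0, 1]].

[[1, 6], [0, 1]]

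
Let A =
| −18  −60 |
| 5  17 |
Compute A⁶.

[[2724, 7980], [−665, −1931]]

tr A = −1 and det A = −6, so the characteristic polynomial is λ² − (−1)λ + (−6) with roots −3 and 2.
Eigenvectors give P = [[4, −3], [−1, 1]] with P⁻¹ = [[1, 3], [1, 4]], and A = P·diag(−3, 2)·P⁻¹.
Then A⁶ = P·diag(729, 64)·P⁻¹ = [[2916, −192], [−729, 64]] · [[1, 3], [1, 4]] = [[2724, 7980], [−665, −1931]].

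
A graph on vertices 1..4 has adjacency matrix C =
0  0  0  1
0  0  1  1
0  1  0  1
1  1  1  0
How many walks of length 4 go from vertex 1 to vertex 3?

The number of length-4 walks from vertex 1 to vertex 3 is entry (1,3) of C⁴, where C is the adjacency matrix.
C² = [[1, 1, 1, 0], [1, 2, 1, 1], [1, 1, 2, 1], [0, 1, 1, 3]]
C³ = [[0, 1, 1, 3], [1, 2, 3, 4], [1, 3, 2, 4], [3, 4, 4, 2]]
C⁴ = [[3, 4, 4, 2], [4, 7, 6, 6], [4, 6, 7, 6], [2, 6, 6, 11]]

4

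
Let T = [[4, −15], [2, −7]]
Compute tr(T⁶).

tr T = −3 and det T = 2, so the characteristic polynomial is λ² − (−3)λ + (2) with roots −1 and −2.
Eigenvectors give P = [[3, −5], [1, −2]] with P⁻¹ = [[2, −5], [1, −3]], and T = P·diag(−1, −2)·P⁻¹.
Then T⁶ = P·diag(1, 64)·P⁻¹ = [[3, −320], [1, −128]] · [[2, −5], [1, −3]] = [[−314, 945], [−126, 379]].

65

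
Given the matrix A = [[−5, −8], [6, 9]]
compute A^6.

[[−2183, −2912], [2184, 2913]]

tr A = 4 and det A = 3, so the characteristic polynomial is λ² − (4)λ + (3) with roots 3 and 1.
Eigenvectors give P = [[−1, 4], [1, −3]] with P⁻¹ = [[3, 4], [1, 1]], and A = P·diag(3, 1)·P⁻¹.
Then A^6 = P·diag(729, 1)·P⁻¹ = [[−729, 4], [729, −3]] · [[3, 4], [1, 1]] = [[−2183, −2912], [2184, 2913]].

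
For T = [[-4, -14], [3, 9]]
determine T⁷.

[[-12226, -28826], [6177, 14541]]

tr T = 5 and det T = 6, so the characteristic polynomial is λ² − (5)λ + (6) with roots 2 and 3.
Eigenvectors give P = [[-7, 2], [3, -1]] with P⁻¹ = [[-1, -2], [-3, -7]], and T = P·diag(2, 3)·P⁻¹.
Then T⁷ = P·diag(128, 2187)·P⁻¹ = [[-896, 4374], [384, -2187]] · [[-1, -2], [-3, -7]] = [[-12226, -28826], [6177, 14541]].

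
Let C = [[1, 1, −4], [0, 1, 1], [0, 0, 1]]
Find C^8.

C = I + N where N = [[0, 1, −4], [0, 0, 1], [0, 0, 0]] is strictly upper-triangular, so N^3 = 0.
(I + N)^8 = I + 8·N + 28·N^2 = [[1, 8, −4], [0, 1, 8], [0, 0, 1]].

[[1, 8, −4], [0, 1, 8], [0, 0, 1]]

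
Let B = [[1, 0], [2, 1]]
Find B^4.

B = I + N where N = [[0, 0], [2, 0]] is strictly lower-triangular, so N^2 = 0.
(I + N)^4 = I + 4·N = [[1, 0], [8, 1]].

[[1, 0], [8, 1]]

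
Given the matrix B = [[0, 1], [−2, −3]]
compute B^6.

[[−62, −63], [126, 127]]

tr B = −3 and det B = 2, so the characteristic polynomial is λ² − (−3)λ + (2) with roots −1 and −2.
Eigenvectors give P = [[−1, −1], [1, 2]] with P⁻¹ = [[−2, −1], [1, 1]], and B = P·diag(−1, −2)·P⁻¹.
Then B^6 = P·diag(1, 64)·P⁻¹ = [[−1, −64], [1, 128]] · [[−2, −1], [1, 1]] = [[−62, −63], [126, 127]].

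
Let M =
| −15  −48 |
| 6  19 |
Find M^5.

[[−1935, −5808], [726, 2179]]

tr M = 4 and det M = 3, so the characteristic polynomial is λ² − (4)λ + (3) with roots 3 and 1.
Eigenvectors give P = [[8, −3], [−3, 1]] with P⁻¹ = [[−1, −3], [−3, −8]], and M = P·diag(3, 1)·P⁻¹.
Then M^5 = P·diag(243, 1)·P⁻¹ = [[1944, −3], [−729, 1]] · [[−1, −3], [−3, −8]] = [[−1935, −5808], [726, 2179]].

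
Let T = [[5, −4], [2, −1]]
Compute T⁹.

tr T = 4 and det T = 3, so the characteristic polynomial is λ² − (4)λ + (3) with roots 1 and 3.
Eigenvectors give P = [[−1, 2], [−1, 1]] with P⁻¹ = [[1, −2], [1, −1]], and T = P·diag(1, 3)·P⁻¹.
Then T⁹ = P·diag(1, 19683)·P⁻¹ = [[−1, 39366], [−1, 19683]] · [[1, −2], [1, −1]] = [[39365, −39364], [19682, −19681]].

[[39365, −39364], [19682, −19681]]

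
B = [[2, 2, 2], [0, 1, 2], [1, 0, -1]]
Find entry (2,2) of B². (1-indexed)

1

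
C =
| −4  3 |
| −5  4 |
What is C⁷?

[[−4, 3], [−5, 4]]

C² = I (check: tr C = 0 and det C = −1), so C⁷ = C since 7 is odd.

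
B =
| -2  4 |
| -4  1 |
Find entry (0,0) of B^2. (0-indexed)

-12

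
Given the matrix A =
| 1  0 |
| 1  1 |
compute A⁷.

A = I + N where N = [[0, 0], [1, 0]] is strictly lower-triangular, so N² = 0.
(I + N)⁷ = I + 7·N = [[1, 0], [7, 1]].

[[1, 0], [7, 1]]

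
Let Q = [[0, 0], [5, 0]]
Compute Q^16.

[[0, 0], [0, 0]]

Q is strictly triangular, hence nilpotent: Q^2 = 0, so Q^16 = 0.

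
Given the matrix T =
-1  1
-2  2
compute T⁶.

T² = T (a projection; rank 1, trace 1), so T⁶ = T.

[[-1, 1], [-2, 2]]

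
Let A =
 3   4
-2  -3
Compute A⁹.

A² = I (check: tr A = 0 and det A = -1), so A⁹ = A since 9 is odd.

[[3, 4], [-2, -3]]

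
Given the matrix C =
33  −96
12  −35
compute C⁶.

tr C = −2 and det C = −3, so the characteristic polynomial is λ² − (−2)λ + (−3) with roots −3 and 1.
Eigenvectors give P = [[8, 3], [3, 1]] with P⁻¹ = [[−1, 3], [3, −8]], and C = P·diag(−3, 1)·P⁻¹.
Then C⁶ = P·diag(729, 1)·P⁻¹ = [[5832, 3], [2187, 1]] · [[−1, 3], [3, −8]] = [[−5823, 17472], [−2184, 6553]].

[[−5823, 17472], [−2184, 6553]]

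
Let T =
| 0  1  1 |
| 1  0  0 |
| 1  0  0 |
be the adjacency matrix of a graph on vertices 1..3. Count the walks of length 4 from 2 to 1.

0

The number of length-4 walks from vertex 2 to vertex 1 is entry (2,1) of T⁴, where T is the adjacency matrix.
T² = [[2, 0, 0], [0, 1, 1], [0, 1, 1]]
T³ = [[0, 2, 2], [2, 0, 0], [2, 0, 0]]
T⁴ = [[4, 0, 0], [0, 2, 2], [0, 2, 2]]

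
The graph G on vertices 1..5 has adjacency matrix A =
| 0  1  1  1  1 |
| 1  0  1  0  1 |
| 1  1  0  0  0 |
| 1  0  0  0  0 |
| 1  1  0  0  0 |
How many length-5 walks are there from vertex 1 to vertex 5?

The number of length-5 walks from vertex 1 to vertex 5 is entry (1,5) of A⁵, where A is the adjacency matrix.
A² = [[4, 2, 1, 0, 1], [2, 3, 1, 1, 1], [1, 1, 2, 1, 2], [0, 1, 1, 1, 1], [1, 1, 2, 1, 2]]
A³ = [[4, 6, 6, 4, 6], [6, 4, 5, 2, 5], [6, 5, 2, 1, 2], [4, 2, 1, 0, 1], [6, 5, 2, 1, 2]]
A⁴ = [[22, 16, 10, 4, 10], [16, 16, 10, 6, 10], [10, 10, 11, 6, 11], [4, 6, 6, 4, 6], [10, 10, 11, 6, 11]]
A⁵ = [[40, 42, 38, 22, 38], [42, 36, 32, 16, 32], [38, 32, 20, 10, 20], [22, 16, 10, 4, 10], [38, 32, 20, 10, 20]]

38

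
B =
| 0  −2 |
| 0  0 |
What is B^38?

[[0, 0], [0, 0]]

B is strictly triangular, hence nilpotent: B^2 = 0, so B^38 = 0.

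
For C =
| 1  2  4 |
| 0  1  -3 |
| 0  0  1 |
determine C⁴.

[[1, 8, -20], [0, 1, -12], [0, 0, 1]]

C = I + N where N = [[0, 2, 4], [0, 0, -3], [0, 0, 0]] is strictly upper-triangular, so N³ = 0.
(I + N)⁴ = I + 4·N + 6·N² = [[1, 8, -20], [0, 1, -12], [0, 0, 1]].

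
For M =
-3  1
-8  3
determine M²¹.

[[-3, 1], [-8, 3]]

M² = I (check: tr M = 0 and det M = -1), so M²¹ = M since 21 is odd.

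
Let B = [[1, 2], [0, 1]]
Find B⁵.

[[1, 10], [0, 1]]

B = I + N where N = [[0, 2], [0, 0]] is strictly upper-triangular, so N² = 0.
(I + N)⁵ = I + 5·N = [[1, 10], [0, 1]].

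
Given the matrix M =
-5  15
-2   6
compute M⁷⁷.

M² = M (a projection; rank 1, trace 1), so M⁷⁷ = M.

[[-5, 15], [-2, 6]]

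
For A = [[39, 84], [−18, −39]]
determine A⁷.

tr A = 0 and det A = −9, so the characteristic polynomial is λ² − (0)λ + (−9) with roots −3 and 3.
Eigenvectors give P = [[−2, 7], [1, −3]] with P⁻¹ = [[3, 7], [1, 2]], and A = P·diag(−3, 3)·P⁻¹.
Then A⁷ = P·diag(−2187, 2187)·P⁻¹ = [[4374, 15309], [−2187, −6561]] · [[3, 7], [1, 2]] = [[28431, 61236], [−13122, −28431]].

[[28431, 61236], [−13122, −28431]]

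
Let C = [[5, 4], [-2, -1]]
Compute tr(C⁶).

730

tr C = 4 and det C = 3, so the characteristic polynomial is λ² − (4)λ + (3) with roots 1 and 3.
Eigenvectors give P = [[-1, 2], [1, -1]] with P⁻¹ = [[1, 2], [1, 1]], and C = P·diag(1, 3)·P⁻¹.
Then C⁶ = P·diag(1, 729)·P⁻¹ = [[-1, 1458], [1, -729]] · [[1, 2], [1, 1]] = [[1457, 1456], [-728, -727]].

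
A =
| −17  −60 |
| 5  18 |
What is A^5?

[[−857, −3300], [275, 1068]]

tr A = 1 and det A = −6, so the characteristic polynomial is λ² − (1)λ + (−6) with roots 3 and −2.
Eigenvectors give P = [[−3, 4], [1, −1]] with P⁻¹ = [[1, 4], [1, 3]], and A = P·diag(3, −2)·P⁻¹.
Then A^5 = P·diag(243, −32)·P⁻¹ = [[−729, −128], [243, 32]] · [[1, 4], [1, 3]] = [[−857, −3300], [275, 1068]].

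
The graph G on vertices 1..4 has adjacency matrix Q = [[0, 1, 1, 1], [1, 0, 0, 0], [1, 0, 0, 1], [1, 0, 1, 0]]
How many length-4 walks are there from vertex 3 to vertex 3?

7

The number of length-4 walks from vertex 3 to vertex 3 is entry (3,3) of Q^4, where Q is the adjacency matrix.
Q^2 = [[3, 0, 1, 1], [0, 1, 1, 1], [1, 1, 2, 1], [1, 1, 1, 2]]
Q^3 = [[2, 3, 4, 4], [3, 0, 1, 1], [4, 1, 2, 3], [4, 1, 3, 2]]
Q^4 = [[11, 2, 6, 6], [2, 3, 4, 4], [6, 4, 7, 6], [6, 4, 6, 7]]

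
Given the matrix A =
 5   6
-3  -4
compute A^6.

tr A = 1 and det A = -2, so the characteristic polynomial is λ² − (1)λ + (-2) with roots 2 and -1.
Eigenvectors give P = [[2, -1], [-1, 1]] with P⁻¹ = [[1, 1], [1, 2]], and A = P·diag(2, -1)·P⁻¹.
Then A^6 = P·diag(64, 1)·P⁻¹ = [[128, -1], [-64, 1]] · [[1, 1], [1, 2]] = [[127, 126], [-63, -62]].

[[127, 126], [-63, -62]]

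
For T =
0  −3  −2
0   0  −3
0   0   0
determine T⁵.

T is strictly triangular, hence nilpotent: T³ = 0, so T⁵ = 0.

[[0, 0, 0], [0, 0, 0], [0, 0, 0]]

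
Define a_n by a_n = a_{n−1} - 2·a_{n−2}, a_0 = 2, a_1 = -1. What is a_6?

With companion matrix C = [[1, -2], [1, 0]], [a_n, a_{n−1}]ᵀ = C·[a_{n−1}, a_{n−2}]ᵀ, so [a_6, a_5]ᵀ = C⁵·[a_1, a_0]ᵀ.
C⁵ = [[5, 2], [-1, 6]], giving [a_6, a_5]ᵀ = [[-1], [13]].

-1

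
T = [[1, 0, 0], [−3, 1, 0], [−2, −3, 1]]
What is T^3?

[[1, 0, 0], [−9, 1, 0], [21, −9, 1]]

T = I + N where N = [[0, 0, 0], [−3, 0, 0], [−2, −3, 0]] is strictly lower-triangular, so N^3 = 0.
(I + N)^3 = I + 3·N + 3·N^2 = [[1, 0, 0], [−9, 1, 0], [21, −9, 1]].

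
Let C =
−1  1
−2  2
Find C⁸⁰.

[[−1, 1], [−2, 2]]

C² = C (a projection; rank 1, trace 1), so C⁸⁰ = C.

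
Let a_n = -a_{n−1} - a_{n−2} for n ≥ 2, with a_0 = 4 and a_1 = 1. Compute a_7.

1

With companion matrix C = [[-1, -1], [1, 0]], [a_n, a_{n−1}]ᵀ = C·[a_{n−1}, a_{n−2}]ᵀ, so [a_7, a_6]ᵀ = C^6·[a_1, a_0]ᵀ.
C^6 = [[1, 0], [0, 1]], giving [a_7, a_6]ᵀ = [[1], [4]].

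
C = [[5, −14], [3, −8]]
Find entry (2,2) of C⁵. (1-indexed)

−218

tr C = −3 and det C = 2, so the characteristic polynomial is λ² − (−3)λ + (2) with roots −1 and −2.
Eigenvectors give P = [[−7, 2], [−3, 1]] with P⁻¹ = [[−1, 2], [−3, 7]], and C = P·diag(−1, −2)·P⁻¹.
Then C⁵ = P·diag(−1, −32)·P⁻¹ = [[7, −64], [3, −32]] · [[−1, 2], [−3, 7]] = [[185, −434], [93, −218]].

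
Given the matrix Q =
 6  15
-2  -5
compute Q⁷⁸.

Q² = Q (a projection; rank 1, trace 1), so Q⁷⁸ = Q.

[[6, 15], [-2, -5]]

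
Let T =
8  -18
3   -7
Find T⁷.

tr T = 1 and det T = -2, so the characteristic polynomial is λ² − (1)λ + (-2) with roots -1 and 2.
Eigenvectors give P = [[2, -3], [1, -1]] with P⁻¹ = [[-1, 3], [-1, 2]], and T = P·diag(-1, 2)·P⁻¹.
Then T⁷ = P·diag(-1, 128)·P⁻¹ = [[-2, -384], [-1, -128]] · [[-1, 3], [-1, 2]] = [[386, -774], [129, -259]].

[[386, -774], [129, -259]]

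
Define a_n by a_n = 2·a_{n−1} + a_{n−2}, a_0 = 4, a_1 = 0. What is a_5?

48

With companion matrix C = [[2, 1], [1, 0]], [a_n, a_{n−1}]ᵀ = C·[a_{n−1}, a_{n−2}]ᵀ, so [a_5, a_4]ᵀ = C⁴·[a_1, a_0]ᵀ.
C⁴ = [[29, 12], [12, 5]], giving [a_5, a_4]ᵀ = [[48], [20]].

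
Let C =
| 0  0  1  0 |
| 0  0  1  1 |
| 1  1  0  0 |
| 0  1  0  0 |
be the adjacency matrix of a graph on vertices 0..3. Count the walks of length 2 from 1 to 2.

0

The number of length-2 walks from vertex 1 to vertex 2 is entry (1,2) of C^2, where C is the adjacency matrix.
C^2 = [[1, 1, 0, 0], [1, 2, 0, 0], [0, 0, 2, 1], [0, 0, 1, 1]]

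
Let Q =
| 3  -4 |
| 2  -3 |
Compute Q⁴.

[[1, 0], [0, 1]]

Q² = I (check: tr Q = 0 and det Q = -1), so Q⁴ = I since 4 is even.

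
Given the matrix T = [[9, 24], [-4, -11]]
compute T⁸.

tr T = -2 and det T = -3, so the characteristic polynomial is λ² − (-2)λ + (-3) with roots -3 and 1.
Eigenvectors give P = [[-2, 3], [1, -1]] with P⁻¹ = [[1, 3], [1, 2]], and T = P·diag(-3, 1)·P⁻¹.
Then T⁸ = P·diag(6561, 1)·P⁻¹ = [[-13122, 3], [6561, -1]] · [[1, 3], [1, 2]] = [[-13119, -39360], [6560, 19681]].

[[-13119, -39360], [6560, 19681]]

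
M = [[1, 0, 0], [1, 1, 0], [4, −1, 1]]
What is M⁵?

M = I + N where N = [[0, 0, 0], [1, 0, 0], [4, −1, 0]] is strictly lower-triangular, so N³ = 0.
(I + N)⁵ = I + 5·N + 10·N² = [[1, 0, 0], [5, 1, 0], [10, −5, 1]].

[[1, 0, 0], [5, 1, 0], [10, −5, 1]]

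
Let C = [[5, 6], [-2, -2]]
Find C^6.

[[253, 378], [-126, -188]]

tr C = 3 and det C = 2, so the characteristic polynomial is λ² − (3)λ + (2) with roots 2 and 1.
Eigenvectors give P = [[-2, 3], [1, -2]] with P⁻¹ = [[-2, -3], [-1, -2]], and C = P·diag(2, 1)·P⁻¹.
Then C^6 = P·diag(64, 1)·P⁻¹ = [[-128, 3], [64, -2]] · [[-2, -3], [-1, -2]] = [[253, 378], [-126, -188]].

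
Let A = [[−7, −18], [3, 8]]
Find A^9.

[[−1027, −3078], [513, 1538]]

tr A = 1 and det A = −2, so the characteristic polynomial is λ² − (1)λ + (−2) with roots −1 and 2.
Eigenvectors give P = [[−3, 2], [1, −1]] with P⁻¹ = [[−1, −2], [−1, −3]], and A = P·diag(−1, 2)·P⁻¹.
Then A^9 = P·diag(−1, 512)·P⁻¹ = [[3, 1024], [−1, −512]] · [[−1, −2], [−1, −3]] = [[−1027, −3078], [513, 1538]].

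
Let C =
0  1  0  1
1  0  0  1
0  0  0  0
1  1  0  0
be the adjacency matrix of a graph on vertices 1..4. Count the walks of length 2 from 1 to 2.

The number of length-2 walks from vertex 1 to vertex 2 is entry (1,2) of C^2, where C is the adjacency matrix.
C^2 = [[2, 1, 0, 1], [1, 2, 0, 1], [0, 0, 0, 0], [1, 1, 0, 2]]

1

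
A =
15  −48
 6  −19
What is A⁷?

tr A = −4 and det A = 3, so the characteristic polynomial is λ² − (−4)λ + (3) with roots −3 and −1.
Eigenvectors give P = [[8, 3], [3, 1]] with P⁻¹ = [[−1, 3], [3, −8]], and A = P·diag(−3, −1)·P⁻¹.
Then A⁷ = P·diag(−2187, −1)·P⁻¹ = [[−17496, −3], [−6561, −1]] · [[−1, 3], [3, −8]] = [[17487, −52464], [6558, −19675]].

[[17487, −52464], [6558, −19675]]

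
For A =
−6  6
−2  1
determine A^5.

tr A = −5 and det A = 6, so the characteristic polynomial is λ² − (−5)λ + (6) with roots −2 and −3.
Eigenvectors give P = [[−3, 2], [−2, 1]] with P⁻¹ = [[1, −2], [2, −3]], and A = P·diag(−2, −3)·P⁻¹.
Then A^5 = P·diag(−32, −243)·P⁻¹ = [[96, −486], [64, −243]] · [[1, −2], [2, −3]] = [[−876, 1266], [−422, 601]].

[[−876, 1266], [−422, 601]]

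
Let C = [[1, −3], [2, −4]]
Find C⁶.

[[−125, 189], [−126, 190]]

tr C = −3 and det C = 2, so the characteristic polynomial is λ² − (−3)λ + (2) with roots −1 and −2.
Eigenvectors give P = [[−3, 1], [−2, 1]] with P⁻¹ = [[−1, 1], [−2, 3]], and C = P·diag(−1, −2)·P⁻¹.
Then C⁶ = P·diag(1, 64)·P⁻¹ = [[−3, 64], [−2, 64]] · [[−1, 1], [−2, 3]] = [[−125, 189], [−126, 190]].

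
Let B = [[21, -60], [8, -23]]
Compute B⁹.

[[98421, -295260], [39368, -118103]]

tr B = -2 and det B = -3, so the characteristic polynomial is λ² − (-2)λ + (-3) with roots 1 and -3.
Eigenvectors give P = [[3, -5], [1, -2]] with P⁻¹ = [[2, -5], [1, -3]], and B = P·diag(1, -3)·P⁻¹.
Then B⁹ = P·diag(1, -19683)·P⁻¹ = [[3, 98415], [1, 39366]] · [[2, -5], [1, -3]] = [[98421, -295260], [39368, -118103]].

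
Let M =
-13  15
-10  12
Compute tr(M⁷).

-2059

tr M = -1 and det M = -6, so the characteristic polynomial is λ² − (-1)λ + (-6) with roots -3 and 2.
Eigenvectors give P = [[-3, -1], [-2, -1]] with P⁻¹ = [[-1, 1], [2, -3]], and M = P·diag(-3, 2)·P⁻¹.
Then M⁷ = P·diag(-2187, 128)·P⁻¹ = [[6561, -128], [4374, -128]] · [[-1, 1], [2, -3]] = [[-6817, 6945], [-4630, 4758]].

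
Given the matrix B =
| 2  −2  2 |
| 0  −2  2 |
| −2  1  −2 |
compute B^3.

[[8, −8, 12], [8, −12, 20], [−4, 2, −4]]

B^2 = [[0, 2, −4], [−4, 6, −8], [0, 0, 2]]
B^3 = [[8, −8, 12], [8, −12, 20], [−4, 2, −4]]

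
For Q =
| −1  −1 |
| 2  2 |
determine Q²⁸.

Q² = Q (a projection; rank 1, trace 1), so Q²⁸ = Q.

[[−1, −1], [2, 2]]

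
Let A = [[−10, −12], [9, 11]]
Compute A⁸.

tr A = 1 and det A = −2, so the characteristic polynomial is λ² − (1)λ + (−2) with roots −1 and 2.
Eigenvectors give P = [[4, −1], [−3, 1]] with P⁻¹ = [[1, 1], [3, 4]], and A = P·diag(−1, 2)·P⁻¹.
Then A⁸ = P·diag(1, 256)·P⁻¹ = [[4, −256], [−3, 256]] · [[1, 1], [3, 4]] = [[−764, −1020], [765, 1021]].

[[−764, −1020], [765, 1021]]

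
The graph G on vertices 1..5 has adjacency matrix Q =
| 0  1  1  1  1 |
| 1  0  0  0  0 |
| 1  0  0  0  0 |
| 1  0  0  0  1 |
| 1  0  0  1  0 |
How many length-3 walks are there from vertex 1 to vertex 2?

4

The number of length-3 walks from vertex 1 to vertex 2 is entry (1,2) of Q^3, where Q is the adjacency matrix.
Q^2 = [[4, 0, 0, 1, 1], [0, 1, 1, 1, 1], [0, 1, 1, 1, 1], [1, 1, 1, 2, 1], [1, 1, 1, 1, 2]]
Q^3 = [[2, 4, 4, 5, 5], [4, 0, 0, 1, 1], [4, 0, 0, 1, 1], [5, 1, 1, 2, 3], [5, 1, 1, 3, 2]]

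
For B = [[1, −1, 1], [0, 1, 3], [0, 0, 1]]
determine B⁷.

[[1, −7, −56], [0, 1, 21], [0, 0, 1]]

B = I + N where N = [[0, −1, 1], [0, 0, 3], [0, 0, 0]] is strictly upper-triangular, so N³ = 0.
(I + N)⁷ = I + 7·N + 21·N² = [[1, −7, −56], [0, 1, 21], [0, 0, 1]].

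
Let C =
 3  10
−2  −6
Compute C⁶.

tr C = −3 and det C = 2, so the characteristic polynomial is λ² − (−3)λ + (2) with roots −1 and −2.
Eigenvectors give P = [[5, −2], [−2, 1]] with P⁻¹ = [[1, 2], [2, 5]], and C = P·diag(−1, −2)·P⁻¹.
Then C⁶ = P·diag(1, 64)·P⁻¹ = [[5, −128], [−2, 64]] · [[1, 2], [2, 5]] = [[−251, −630], [126, 316]].

[[−251, −630], [126, 316]]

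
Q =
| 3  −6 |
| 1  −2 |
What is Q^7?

Q² = Q (a projection; rank 1, trace 1), so Q^7 = Q.

[[3, −6], [1, −2]]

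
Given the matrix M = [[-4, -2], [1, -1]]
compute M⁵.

tr M = -5 and det M = 6, so the characteristic polynomial is λ² − (-5)λ + (6) with roots -3 and -2.
Eigenvectors give P = [[2, 1], [-1, -1]] with P⁻¹ = [[1, 1], [-1, -2]], and M = P·diag(-3, -2)·P⁻¹.
Then M⁵ = P·diag(-243, -32)·P⁻¹ = [[-486, -32], [243, 32]] · [[1, 1], [-1, -2]] = [[-454, -422], [211, 179]].

[[-454, -422], [211, 179]]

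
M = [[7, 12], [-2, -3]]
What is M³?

tr M = 4 and det M = 3, so the characteristic polynomial is λ² − (4)λ + (3) with roots 3 and 1.
Eigenvectors give P = [[3, -2], [-1, 1]] with P⁻¹ = [[1, 2], [1, 3]], and M = P·diag(3, 1)·P⁻¹.
Then M³ = P·diag(27, 1)·P⁻¹ = [[81, -2], [-27, 1]] · [[1, 2], [1, 3]] = [[79, 156], [-26, -51]].

[[79, 156], [-26, -51]]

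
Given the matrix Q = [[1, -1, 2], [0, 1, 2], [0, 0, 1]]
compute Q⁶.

Q = I + N where N = [[0, -1, 2], [0, 0, 2], [0, 0, 0]] is strictly upper-triangular, so N³ = 0.
(I + N)⁶ = I + 6·N + 15·N² = [[1, -6, -18], [0, 1, 12], [0, 0, 1]].

[[1, -6, -18], [0, 1, 12], [0, 0, 1]]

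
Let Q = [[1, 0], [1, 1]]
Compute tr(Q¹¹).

Q = I + N where N = [[0, 0], [1, 0]] is strictly lower-triangular, so N² = 0.
(I + N)¹¹ = I + 11·N = [[1, 0], [11, 1]].

2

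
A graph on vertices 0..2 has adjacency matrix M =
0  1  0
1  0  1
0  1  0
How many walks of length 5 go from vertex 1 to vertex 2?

The number of length-5 walks from vertex 1 to vertex 2 is entry (1,2) of M⁵, where M is the adjacency matrix.
M² = [[1, 0, 1], [0, 2, 0], [1, 0, 1]]
M³ = [[0, 2, 0], [2, 0, 2], [0, 2, 0]]
M⁴ = [[2, 0, 2], [0, 4, 0], [2, 0, 2]]
M⁵ = [[0, 4, 0], [4, 0, 4], [0, 4, 0]]

4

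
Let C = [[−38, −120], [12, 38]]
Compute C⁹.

tr C = 0 and det C = −4, so the characteristic polynomial is λ² − (0)λ + (−4) with roots 2 and −2.
Eigenvectors give P = [[3, −10], [−1, 3]] with P⁻¹ = [[−3, −10], [−1, −3]], and C = P·diag(2, −2)·P⁻¹.
Then C⁹ = P·diag(512, −512)·P⁻¹ = [[1536, 5120], [−512, −1536]] · [[−3, −10], [−1, −3]] = [[−9728, −30720], [3072, 9728]].

[[−9728, −30720], [3072, 9728]]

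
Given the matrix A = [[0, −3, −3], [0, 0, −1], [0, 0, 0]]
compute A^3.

[[0, 0, 0], [0, 0, 0], [0, 0, 0]]

A is strictly triangular, hence nilpotent: A^3 = 0, so A^3 = 0.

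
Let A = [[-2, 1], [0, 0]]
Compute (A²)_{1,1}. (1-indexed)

4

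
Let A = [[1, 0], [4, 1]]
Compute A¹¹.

A = I + N where N = [[0, 0], [4, 0]] is strictly lower-triangular, so N² = 0.
(I + N)¹¹ = I + 11·N = [[1, 0], [44, 1]].

[[1, 0], [44, 1]]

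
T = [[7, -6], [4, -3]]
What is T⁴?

[[241, -240], [160, -159]]

tr T = 4 and det T = 3, so the characteristic polynomial is λ² − (4)λ + (3) with roots 3 and 1.
Eigenvectors give P = [[3, 1], [2, 1]] with P⁻¹ = [[1, -1], [-2, 3]], and T = P·diag(3, 1)·P⁻¹.
Then T⁴ = P·diag(81, 1)·P⁻¹ = [[243, 1], [162, 1]] · [[1, -1], [-2, 3]] = [[241, -240], [160, -159]].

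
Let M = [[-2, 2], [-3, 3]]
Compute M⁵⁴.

[[-2, 2], [-3, 3]]

M² = M (a projection; rank 1, trace 1), so M⁵⁴ = M.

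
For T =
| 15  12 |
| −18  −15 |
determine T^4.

[[81, 0], [0, 81]]

tr T = 0 and det T = −9, so the characteristic polynomial is λ² − (0)λ + (−9) with roots 3 and −3.
Eigenvectors give P = [[1, −2], [−1, 3]] with P⁻¹ = [[3, 2], [1, 1]], and T = P·diag(3, −3)·P⁻¹.
Then T^4 = P·diag(81, 81)·P⁻¹ = [[81, −162], [−81, 243]] · [[3, 2], [1, 1]] = [[81, 0], [0, 81]].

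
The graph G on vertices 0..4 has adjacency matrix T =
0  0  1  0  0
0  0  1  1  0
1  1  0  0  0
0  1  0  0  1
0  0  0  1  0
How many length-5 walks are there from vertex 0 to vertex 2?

The number of length-5 walks from vertex 0 to vertex 2 is entry (0,2) of T⁵, where T is the adjacency matrix.
T² = [[1, 1, 0, 0, 0], [1, 2, 0, 0, 1], [0, 0, 2, 1, 0], [0, 0, 1, 2, 0], [0, 1, 0, 0, 1]]
T³ = [[0, 0, 2, 1, 0], [0, 0, 3, 3, 0], [2, 3, 0, 0, 1], [1, 3, 0, 0, 2], [0, 0, 1, 2, 0]]
T⁴ = [[2, 3, 0, 0, 1], [3, 6, 0, 0, 3], [0, 0, 5, 4, 0], [0, 0, 4, 5, 0], [1, 3, 0, 0, 2]]
T⁵ = [[0, 0, 5, 4, 0], [0, 0, 9, 9, 0], [5, 9, 0, 0, 4], [4, 9, 0, 0, 5], [0, 0, 4, 5, 0]]

5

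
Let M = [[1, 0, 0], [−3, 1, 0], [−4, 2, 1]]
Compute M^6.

M = I + N where N = [[0, 0, 0], [−3, 0, 0], [−4, 2, 0]] is strictly lower-triangular, so N^3 = 0.
(I + N)^6 = I + 6·N + 15·N^2 = [[1, 0, 0], [−18, 1, 0], [−114, 12, 1]].

[[1, 0, 0], [−18, 1, 0], [−114, 12, 1]]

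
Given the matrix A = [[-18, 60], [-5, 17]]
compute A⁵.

[[-1068, 3300], [-275, 857]]

tr A = -1 and det A = -6, so the characteristic polynomial is λ² − (-1)λ + (-6) with roots 2 and -3.
Eigenvectors give P = [[3, 4], [1, 1]] with P⁻¹ = [[-1, 4], [1, -3]], and A = P·diag(2, -3)·P⁻¹.
Then A⁵ = P·diag(32, -243)·P⁻¹ = [[96, -972], [32, -243]] · [[-1, 4], [1, -3]] = [[-1068, 3300], [-275, 857]].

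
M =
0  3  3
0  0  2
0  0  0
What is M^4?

M is strictly triangular, hence nilpotent: M^3 = 0, so M^4 = 0.

[[0, 0, 0], [0, 0, 0], [0, 0, 0]]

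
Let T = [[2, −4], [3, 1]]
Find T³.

[[−52, 20], [−15, −47]]

T² = [[−8, −12], [9, −11]]
T³ = [[−52, 20], [−15, −47]]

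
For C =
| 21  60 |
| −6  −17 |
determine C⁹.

[[196821, 590460], [−59046, −177137]]

tr C = 4 and det C = 3, so the characteristic polynomial is λ² − (4)λ + (3) with roots 3 and 1.
Eigenvectors give P = [[−10, 3], [3, −1]] with P⁻¹ = [[−1, −3], [−3, −10]], and C = P·diag(3, 1)·P⁻¹.
Then C⁹ = P·diag(19683, 1)·P⁻¹ = [[−196830, 3], [59049, −1]] · [[−1, −3], [−3, −10]] = [[196821, 590460], [−59046, −177137]].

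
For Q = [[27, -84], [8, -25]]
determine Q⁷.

tr Q = 2 and det Q = -3, so the characteristic polynomial is λ² − (2)λ + (-3) with roots 3 and -1.
Eigenvectors give P = [[7, 3], [2, 1]] with P⁻¹ = [[1, -3], [-2, 7]], and Q = P·diag(3, -1)·P⁻¹.
Then Q⁷ = P·diag(2187, -1)·P⁻¹ = [[15309, -3], [4374, -1]] · [[1, -3], [-2, 7]] = [[15315, -45948], [4376, -13129]].

[[15315, -45948], [4376, -13129]]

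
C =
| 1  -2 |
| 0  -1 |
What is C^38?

C² = I (check: tr C = 0 and det C = -1), so C^38 = I since 38 is even.

[[1, 0], [0, 1]]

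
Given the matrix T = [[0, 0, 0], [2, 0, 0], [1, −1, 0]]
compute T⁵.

[[0, 0, 0], [0, 0, 0], [0, 0, 0]]

T is strictly triangular, hence nilpotent: T³ = 0, so T⁵ = 0.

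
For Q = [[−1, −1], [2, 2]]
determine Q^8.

Q² = Q (a projection; rank 1, trace 1), so Q^8 = Q.

[[−1, −1], [2, 2]]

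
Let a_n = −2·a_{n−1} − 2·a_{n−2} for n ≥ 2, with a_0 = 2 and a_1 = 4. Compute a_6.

48

With companion matrix A = [[−2, −2], [1, 0]], [a_n, a_{n−1}]ᵀ = A·[a_{n−1}, a_{n−2}]ᵀ, so [a_6, a_5]ᵀ = A^5·[a_1, a_0]ᵀ.
A^5 = [[8, 8], [−4, 0]], giving [a_6, a_5]ᵀ = [[48], [−16]].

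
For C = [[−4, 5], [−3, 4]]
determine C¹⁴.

[[1, 0], [0, 1]]

C² = I (check: tr C = 0 and det C = −1), so C¹⁴ = I since 14 is even.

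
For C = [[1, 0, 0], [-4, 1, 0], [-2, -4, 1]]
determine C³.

C = I + N where N = [[0, 0, 0], [-4, 0, 0], [-2, -4, 0]] is strictly lower-triangular, so N³ = 0.
(I + N)³ = I + 3·N + 3·N² = [[1, 0, 0], [-12, 1, 0], [42, -12, 1]].

[[1, 0, 0], [-12, 1, 0], [42, -12, 1]]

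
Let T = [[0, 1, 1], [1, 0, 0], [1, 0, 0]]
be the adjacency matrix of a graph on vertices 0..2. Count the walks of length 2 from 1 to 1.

1

The number of length-2 walks from vertex 1 to vertex 1 is entry (1,1) of T², where T is the adjacency matrix.
T² = [[2, 0, 0], [0, 1, 1], [0, 1, 1]]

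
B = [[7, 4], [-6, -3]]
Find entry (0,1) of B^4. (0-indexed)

160

tr B = 4 and det B = 3, so the characteristic polynomial is λ² − (4)λ + (3) with roots 1 and 3.
Eigenvectors give P = [[2, -1], [-3, 1]] with P⁻¹ = [[-1, -1], [-3, -2]], and B = P·diag(1, 3)·P⁻¹.
Then B^4 = P·diag(1, 81)·P⁻¹ = [[2, -81], [-3, 81]] · [[-1, -1], [-3, -2]] = [[241, 160], [-240, -159]].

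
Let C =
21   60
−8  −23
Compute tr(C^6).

730

tr C = −2 and det C = −3, so the characteristic polynomial is λ² − (−2)λ + (−3) with roots −3 and 1.
Eigenvectors give P = [[5, 3], [−2, −1]] with P⁻¹ = [[−1, −3], [2, 5]], and C = P·diag(−3, 1)·P⁻¹.
Then C^6 = P·diag(729, 1)·P⁻¹ = [[3645, 3], [−1458, −1]] · [[−1, −3], [2, 5]] = [[−3639, −10920], [1456, 4369]].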